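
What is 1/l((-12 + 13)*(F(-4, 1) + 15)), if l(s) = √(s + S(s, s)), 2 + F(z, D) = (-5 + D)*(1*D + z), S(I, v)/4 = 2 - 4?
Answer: √17/17 ≈ 0.24254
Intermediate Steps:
S(I, v) = -8 (S(I, v) = 4*(2 - 4) = 4*(-2) = -8)
F(z, D) = -2 + (-5 + D)*(D + z) (F(z, D) = -2 + (-5 + D)*(1*D + z) = -2 + (-5 + D)*(D + z))
l(s) = √(-8 + s) (l(s) = √(s - 8) = √(-8 + s))
1/l((-12 + 13)*(F(-4, 1) + 15)) = 1/(√(-8 + (-12 + 13)*((-2 + 1² - 5*1 - 5*(-4) + 1*(-4)) + 15))) = 1/(√(-8 + 1*((-2 + 1 - 5 + 20 - 4) + 15))) = 1/(√(-8 + 1*(10 + 15))) = 1/(√(-8 + 1*25)) = 1/(√(-8 + 25)) = 1/(√17) = √17/17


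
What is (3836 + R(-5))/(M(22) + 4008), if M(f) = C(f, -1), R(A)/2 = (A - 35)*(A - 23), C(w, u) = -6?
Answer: 3038/2001 ≈ 1.5182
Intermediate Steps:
R(A) = 2*(-35 + A)*(-23 + A) (R(A) = 2*((A - 35)*(A - 23)) = 2*((-35 + A)*(-23 + A)) = 2*(-35 + A)*(-23 + A))
M(f) = -6
(3836 + R(-5))/(M(22) + 4008) = (3836 + (1610 - 116*(-5) + 2*(-5)²))/(-6 + 4008) = (3836 + (1610 + 580 + 2*25))/4002 = (3836 + (1610 + 580 + 50))*(1/4002) = (3836 + 2240)*(1/4002) = 6076*(1/4002) = 3038/2001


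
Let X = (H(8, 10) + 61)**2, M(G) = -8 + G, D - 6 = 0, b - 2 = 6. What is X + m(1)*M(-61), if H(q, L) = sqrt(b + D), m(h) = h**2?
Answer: 3666 + 122*sqrt(14) ≈ 4122.5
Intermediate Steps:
b = 8 (b = 2 + 6 = 8)
D = 6 (D = 6 + 0 = 6)
H(q, L) = sqrt(14) (H(q, L) = sqrt(8 + 6) = sqrt(14))
X = (61 + sqrt(14))**2 (X = (sqrt(14) + 61)**2 = (61 + sqrt(14))**2 ≈ 4191.5)
X + m(1)*M(-61) = (61 + sqrt(14))**2 + 1**2*(-8 - 61) = (61 + sqrt(14))**2 + 1*(-69) = (61 + sqrt(14))**2 - 69 = -69 + (61 + sqrt(14))**2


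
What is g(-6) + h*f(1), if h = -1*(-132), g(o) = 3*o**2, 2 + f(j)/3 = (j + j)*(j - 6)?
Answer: -4644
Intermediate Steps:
f(j) = -6 + 6*j*(-6 + j) (f(j) = -6 + 3*((j + j)*(j - 6)) = -6 + 3*((2*j)*(-6 + j)) = -6 + 3*(2*j*(-6 + j)) = -6 + 6*j*(-6 + j))
h = 132
g(-6) + h*f(1) = 3*(-6)**2 + 132*(-6 - 36*1 + 6*1**2) = 3*36 + 132*(-6 - 36 + 6*1) = 108 + 132*(-6 - 36 + 6) = 108 + 132*(-36) = 108 - 4752 = -4644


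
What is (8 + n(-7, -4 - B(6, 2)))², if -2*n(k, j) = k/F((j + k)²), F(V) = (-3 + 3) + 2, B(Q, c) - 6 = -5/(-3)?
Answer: 1521/16 ≈ 95.063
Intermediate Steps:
B(Q, c) = 23/3 (B(Q, c) = 6 - 5/(-3) = 6 - 5*(-⅓) = 6 + 5/3 = 23/3)
F(V) = 2 (F(V) = 0 + 2 = 2)
n(k, j) = -k/4 (n(k, j) = -k/(2*2) = -k/4)
(8 + n(-7, -4 - B(6, 2)))² = (8 - ¼*(-7))² = (8 + 7/4)² = (39/4)² = 1521/16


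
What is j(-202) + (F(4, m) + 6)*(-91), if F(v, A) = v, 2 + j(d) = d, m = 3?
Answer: -1114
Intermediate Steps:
j(d) = -2 + d
j(-202) + (F(4, m) + 6)*(-91) = (-2 - 202) + (4 + 6)*(-91) = -204 + 10*(-91) = -204 - 910 = -1114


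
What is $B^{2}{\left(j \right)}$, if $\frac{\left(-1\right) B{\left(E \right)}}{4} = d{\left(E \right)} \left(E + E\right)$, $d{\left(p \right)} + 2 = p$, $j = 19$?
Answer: $6677056$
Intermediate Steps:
$d{\left(p \right)} = -2 + p$
$B{\left(E \right)} = - 8 E \left(-2 + E\right)$ ($B{\left(E \right)} = - 4 \left(-2 + E\right) \left(E + E\right) = - 4 \left(-2 + E\right) 2 E = - 4 \cdot 2 E \left(-2 + E\right) = - 8 E \left(-2 + E\right)$)
$B^{2}{\left(j \right)} = \left(8 \cdot 19 \left(2 - 19\right)\right)^{2} = \left(8 \cdot 19 \left(-17\right)\right)^{2} = \left(-2584\right)^{2} = 6677056$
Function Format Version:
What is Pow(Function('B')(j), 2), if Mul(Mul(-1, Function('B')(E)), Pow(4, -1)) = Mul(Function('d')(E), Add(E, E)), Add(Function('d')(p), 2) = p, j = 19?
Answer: 6677056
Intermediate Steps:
Function('d')(p) = Add(-2, p)
Function('B')(E) = Mul(-8, E, Add(-2, E)) (Function('B')(E) = Mul(-4, Mul(Add(-2, E), Add(E, E))) = Mul(-4, Mul(Add(-2, E), Mul(2, E))) = Mul(-4, Mul(2, E, Add(-2, E))) = Mul(-8, E, Add(-2, E)))
Pow(Function('B')(j), 2) = Pow(Mul(8, 19, Add(2, Mul(-1, 19))), 2) = Pow(Mul(8, 19, Add(2, -19)), 2) = Pow(Mul(8, 19, -17), 2) = Pow(-2584, 2) = 6677056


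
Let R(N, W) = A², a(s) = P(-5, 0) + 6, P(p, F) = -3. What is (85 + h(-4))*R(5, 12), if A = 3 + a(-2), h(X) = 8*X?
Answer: 1908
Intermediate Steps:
a(s) = 3 (a(s) = -3 + 6 = 3)
A = 6 (A = 3 + 3 = 6)
R(N, W) = 36 (R(N, W) = 6² = 36)
(85 + h(-4))*R(5, 12) = (85 + 8*(-4))*36 = (85 - 32)*36 = 53*36 = 1908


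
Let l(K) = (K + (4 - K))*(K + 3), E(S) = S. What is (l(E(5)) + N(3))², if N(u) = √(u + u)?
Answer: (32 + √6)² ≈ 1186.8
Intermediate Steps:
l(K) = 12 + 4*K (l(K) = 4*(3 + K) = 12 + 4*K)
N(u) = √2*√u (N(u) = √(2*u) = √2*√u)
(l(E(5)) + N(3))² = ((12 + 4*5) + √2*√3)² = ((12 + 20) + √6)² = (32 + √6)²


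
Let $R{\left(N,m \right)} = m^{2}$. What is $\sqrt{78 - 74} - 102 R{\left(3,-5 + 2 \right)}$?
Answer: $-916$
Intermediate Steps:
$\sqrt{78 - 74} - 102 R{\left(3,-5 + 2 \right)} = \sqrt{78 - 74} - 102 \left(-5 + 2\right)^{2} = \sqrt{4} - 102 \left(-3\right)^{2} = 2 - 918 = -916$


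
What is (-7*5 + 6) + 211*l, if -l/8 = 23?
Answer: -38853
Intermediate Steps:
l = -184 (l = -8*23 = -184)
(-7*5 + 6) + 211*l = (-7*5 + 6) + 211*(-184) = (-35 + 6) - 38824 = -29 - 38824 = -38853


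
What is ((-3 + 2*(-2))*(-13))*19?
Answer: 1729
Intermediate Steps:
((-3 + 2*(-2))*(-13))*19 = ((-3 - 4)*(-13))*19 = -7*(-13)*19 = 91*19 = 1729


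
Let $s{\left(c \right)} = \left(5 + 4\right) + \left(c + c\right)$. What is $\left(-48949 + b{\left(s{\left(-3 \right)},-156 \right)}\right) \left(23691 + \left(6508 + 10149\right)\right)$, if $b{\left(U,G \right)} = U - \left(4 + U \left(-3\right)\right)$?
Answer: $-1974671468$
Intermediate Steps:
$s{\left(c \right)} = 9 + 2 c$
$b{\left(U,G \right)} = -4 + 4 U$ ($b{\left(U,G \right)} = U - \left(4 - 3 U\right) = U + \left(-4 + 3 U\right) = -4 + 4 U$)
$\left(-48949 + b{\left(s{\left(-3 \right)},-156 \right)}\right) \left(23691 + \left(6508 + 10149\right)\right) = \left(-48949 - \left(4 - 4 \left(9 + 2 \left(-3\right)\right)\right)\right) \left(23691 + \left(6508 + 10149\right)\right) = \left(-48949 - \left(4 - 4 \left(9 - 6\right)\right)\right) \left(23691 + 16657\right) = \left(-48949 + \left(-4 + 4 \cdot 3\right)\right) 40348 = \left(-48949 + \left(-4 + 12\right)\right) 40348 = \left(-48949 + 8\right) 40348 = \left(-48941\right) 40348 = -1974671468$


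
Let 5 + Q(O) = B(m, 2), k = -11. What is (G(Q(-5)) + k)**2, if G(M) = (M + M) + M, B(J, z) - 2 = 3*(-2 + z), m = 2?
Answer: 400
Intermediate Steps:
B(J, z) = -4 + 3*z (B(J, z) = 2 + 3*(-2 + z) = 2 + (-6 + 3*z) = -4 + 3*z)
Q(O) = -3 (Q(O) = -5 + (-4 + 3*2) = -5 + (-4 + 6) = -5 + 2 = -3)
G(M) = 3*M (G(M) = 2*M + M = 3*M)
(G(Q(-5)) + k)**2 = (3*(-3) - 11)**2 = (-9 - 11)**2 = (-20)**2 = 400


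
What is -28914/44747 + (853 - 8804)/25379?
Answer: -1089591803/1135634113 ≈ -0.95946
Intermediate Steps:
-28914/44747 + (853 - 8804)/25379 = -28914*1/44747 - 7951*1/25379 = -28914/44747 - 7951/25379 = -1089591803/1135634113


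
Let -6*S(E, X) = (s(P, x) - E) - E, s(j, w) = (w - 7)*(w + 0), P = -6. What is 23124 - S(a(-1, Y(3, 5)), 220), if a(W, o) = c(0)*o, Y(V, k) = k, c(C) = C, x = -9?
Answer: 23148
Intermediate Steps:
s(j, w) = w*(-7 + w) (s(j, w) = (-7 + w)*w = w*(-7 + w))
a(W, o) = 0 (a(W, o) = 0*o = 0)
S(E, X) = -24 + E/3 (S(E, X) = -((-9*(-7 - 9) - E) - E)/6 = -((-9*(-16) - E) - E)/6 = -((144 - E) - E)/6 = -(144 - 2*E)/6 = -24 + E/3)
23124 - S(a(-1, Y(3, 5)), 220) = 23124 - (-24 + (⅓)*0) = 23124 - (-24 + 0) = 23124 - 1*(-24) = 23124 + 24 = 23148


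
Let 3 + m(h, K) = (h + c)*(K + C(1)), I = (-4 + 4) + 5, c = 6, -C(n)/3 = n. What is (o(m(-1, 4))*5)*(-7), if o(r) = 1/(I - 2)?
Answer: -35/3 ≈ -11.667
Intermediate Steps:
C(n) = -3*n
I = 5 (I = 0 + 5 = 5)
m(h, K) = -3 + (-3 + K)*(6 + h) (m(h, K) = -3 + (h + 6)*(K - 3*1) = -3 + (6 + h)*(K - 3) = -3 + (6 + h)*(-3 + K) = -3 + (-3 + K)*(6 + h))
o(r) = 1/3 (o(r) = 1/(5 - 2) = 1/3)
(o(m(-1, 4))*5)*(-7) = ((1/3)*5)*(-7) = (5/3)*(-7) = -35/3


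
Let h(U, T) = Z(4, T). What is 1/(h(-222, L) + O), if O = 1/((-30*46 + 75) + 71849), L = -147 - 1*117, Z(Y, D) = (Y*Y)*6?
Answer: 70544/6772225 ≈ 0.010417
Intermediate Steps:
Z(Y, D) = 6*Y² (Z(Y, D) = Y²*6 = 6*Y²)
L = -264 (L = -147 - 117 = -264)
h(U, T) = 96 (h(U, T) = 6*4² = 6*16 = 96)
O = 1/70544 (O = 1/((-1380 + 75) + 71849) = 1/(-1305 + 71849) = 1/70544 ≈ 1.4176e-5)
1/(h(-222, L) + O) = 1/(96 + 1/70544) = 1/(6772225/70544) = 70544/6772225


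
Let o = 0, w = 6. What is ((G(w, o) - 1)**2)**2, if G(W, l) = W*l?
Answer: 1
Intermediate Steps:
((G(w, o) - 1)**2)**2 = ((6*0 - 1)**2)**2 = ((0 - 1)**2)**2 = ((-1)**2)**2 = 1**2 = 1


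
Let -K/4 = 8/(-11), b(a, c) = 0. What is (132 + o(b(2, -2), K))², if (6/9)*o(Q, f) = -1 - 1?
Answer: 16641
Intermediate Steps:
K = 32/11 (K = -32/(-11) = -32*(-1)/11 = -4*(-8/11) = 32/11 ≈ 2.9091)
o(Q, f) = -3 (o(Q, f) = 3*(-1 - 1)/2 = (3/2)*(-2) = -3)
(132 + o(b(2, -2), K))² = (132 - 3)² = 129² = 16641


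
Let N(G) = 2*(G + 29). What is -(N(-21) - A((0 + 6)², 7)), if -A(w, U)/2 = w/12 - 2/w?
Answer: -197/9 ≈ -21.889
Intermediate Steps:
N(G) = 58 + 2*G (N(G) = 2*(29 + G) = 58 + 2*G)
A(w, U) = 4/w - w/6 (A(w, U) = -2*(w/12 - 2/w) = -2*(-2/w + w/12) = 4/w - w/6)
-(N(-21) - A((0 + 6)², 7)) = -((58 + 2*(-21)) - (4/((0 + 6)²) - (0 + 6)²/6)) = -((58 - 42) - (4/(6²) - ⅙*6²)) = -(16 - (4/36 - ⅙*36)) = -(16 - (4*(1/36) - 6)) = -(16 - (⅑ - 6)) = -(16 - 1*(-53/9)) = -(16 + 53/9) = -1*197/9 = -197/9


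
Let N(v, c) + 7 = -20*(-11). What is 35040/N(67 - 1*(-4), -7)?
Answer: 11680/71 ≈ 164.51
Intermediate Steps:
N(v, c) = 213 (N(v, c) = -7 - 20*(-11) = -7 + 220 = 213)
35040/N(67 - 1*(-4), -7) = 35040/213 = 35040*(1/213) = 11680/71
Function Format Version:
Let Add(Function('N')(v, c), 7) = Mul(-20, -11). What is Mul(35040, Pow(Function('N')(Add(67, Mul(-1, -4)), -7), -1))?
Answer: Rational(11680, 71) ≈ 164.51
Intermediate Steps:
Function('N')(v, c) = 213 (Function('N')(v, c) = Add(-7, Mul(-20, -11)) = Add(-7, 220) = 213)
Mul(35040, Pow(Function('N')(Add(67, Mul(-1, -4)), -7), -1)) = Mul(35040, Pow(213, -1)) = Mul(35040, Rational(1, 213)) = Rational(11680, 71)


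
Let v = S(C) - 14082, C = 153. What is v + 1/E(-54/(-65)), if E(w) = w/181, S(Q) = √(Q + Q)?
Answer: -748663/54 + 3*√34 ≈ -13847.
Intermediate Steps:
S(Q) = √2*√Q (S(Q) = √(2*Q) = √2*√Q)
E(w) = w/181 (E(w) = w*(1/181) = w/181)
v = -14082 + 3*√34 (v = √2*√153 - 14082 = √2*(3*√17) - 14082 = 3*√34 - 14082 = -14082 + 3*√34 ≈ -14065.)
v + 1/E(-54/(-65)) = (-14082 + 3*√34) + 1/((-54/(-65))/181) = (-14082 + 3*√34) + 1/((-54*(-1/65))/181) = (-14082 + 3*√34) + 1/((1/181)*(54/65)) = (-14082 + 3*√34) + 1/(54/11765) = (-14082 + 3*√34) + 11765/54 = -748663/54 + 3*√34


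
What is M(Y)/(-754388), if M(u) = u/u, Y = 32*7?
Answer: -1/754388 ≈ -1.3256e-6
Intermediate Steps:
Y = 224
M(u) = 1
M(Y)/(-754388) = 1/(-754388) = 1*(-1/754388) = -1/754388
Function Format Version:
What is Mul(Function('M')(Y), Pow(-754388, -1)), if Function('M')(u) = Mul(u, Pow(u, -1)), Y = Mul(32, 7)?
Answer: Rational(-1, 754388) ≈ -1.3256e-6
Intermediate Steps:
Y = 224
Function('M')(u) = 1
Mul(Function('M')(Y), Pow(-754388, -1)) = Mul(1, Pow(-754388, -1)) = Mul(1, Rational(-1, 754388)) = Rational(-1, 754388)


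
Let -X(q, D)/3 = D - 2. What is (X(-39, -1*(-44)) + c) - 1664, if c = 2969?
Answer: 1179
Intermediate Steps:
X(q, D) = 6 - 3*D (X(q, D) = -3*(D - 2) = -3*(-2 + D) = 6 - 3*D)
(X(-39, -1*(-44)) + c) - 1664 = ((6 - (-3)*(-44)) + 2969) - 1664 = ((6 - 3*44) + 2969) - 1664 = ((6 - 132) + 2969) - 1664 = (-126 + 2969) - 1664 = 2843 - 1664 = 1179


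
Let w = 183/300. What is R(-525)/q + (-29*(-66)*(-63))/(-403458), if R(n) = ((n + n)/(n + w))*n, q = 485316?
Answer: 1282200869243/4321464061967 ≈ 0.29671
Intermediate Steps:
w = 61/100 (w = 183*(1/300) = 61/100 ≈ 0.61000)
R(n) = 2*n²/(61/100 + n) (R(n) = ((n + n)/(n + 61/100))*n = ((2*n)/(61/100 + n))*n = (2*n/(61/100 + n))*n = 2*n²/(61/100 + n))
R(-525)/q + (-29*(-66)*(-63))/(-403458) = (200*(-525)²/(61 + 100*(-525)))/485316 + (-29*(-66)*(-63))/(-403458) = (200*275625/(61 - 52500))*(1/485316) + (1914*(-63))*(-1/403458) = (200*275625/(-52439))*(1/485316) - 120582*(-1/403458) = (200*275625*(-1/52439))*(1/485316) + 1827/6113 = -55125000/52439*1/485316 + 1827/6113 = -1531250/706930159 + 1827/6113 = 1282200869243/4321464061967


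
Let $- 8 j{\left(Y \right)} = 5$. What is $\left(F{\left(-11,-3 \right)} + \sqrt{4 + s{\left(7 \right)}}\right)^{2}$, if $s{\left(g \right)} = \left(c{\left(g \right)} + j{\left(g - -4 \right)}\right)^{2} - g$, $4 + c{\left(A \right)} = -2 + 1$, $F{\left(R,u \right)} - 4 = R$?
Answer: $\frac{\left(56 - \sqrt{1833}\right)^{2}}{64} \approx 2.7169$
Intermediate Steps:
$j{\left(Y \right)} = - \frac{5}{8}$ ($j{\left(Y \right)} = \left(- \frac{1}{8}\right) 5 = - \frac{5}{8}$)
$F{\left(R,u \right)} = 4 + R$
$c{\left(A \right)} = -5$ ($c{\left(A \right)} = -4 + \left(-2 + 1\right) = -4 - 1 = -5$)
$s{\left(g \right)} = \frac{2025}{64} - g$ ($s{\left(g \right)} = \left(-5 - \frac{5}{8}\right)^{2} - g = \left(- \frac{45}{8}\right)^{2} - g = \frac{2025}{64} - g$)
$\left(F{\left(-11,-3 \right)} + \sqrt{4 + s{\left(7 \right)}}\right)^{2} = \left(\left(4 - 11\right) + \sqrt{4 + \left(\frac{2025}{64} - 7\right)}\right)^{2} = \left(-7 + \sqrt{4 + \left(\frac{2025}{64} - 7\right)}\right)^{2} = \left(-7 + \sqrt{4 + \frac{1577}{64}}\right)^{2} = \left(-7 + \sqrt{\frac{1833}{64}}\right)^{2} = \left(-7 + \frac{\sqrt{1833}}{8}\right)^{2}$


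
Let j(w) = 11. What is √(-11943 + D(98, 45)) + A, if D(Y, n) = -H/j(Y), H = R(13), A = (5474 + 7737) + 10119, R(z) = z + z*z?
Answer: 23330 + I*√1447105/11 ≈ 23330.0 + 109.36*I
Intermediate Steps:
R(z) = z + z²
A = 23330 (A = 13211 + 10119 = 23330)
H = 182 (H = 13*(1 + 13) = 13*14 = 182)
D(Y, n) = -182/11
√(-11943 + D(98, 45)) + A = √(-11943 - 182/11) + 23330 = √(-131555/11) + 23330 = I*√1447105/11 + 23330 = 23330 + I*√1447105/11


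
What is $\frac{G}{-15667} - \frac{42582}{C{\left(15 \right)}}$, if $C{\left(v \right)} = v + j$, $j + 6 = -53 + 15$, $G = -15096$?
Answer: $\frac{667569978}{454343} \approx 1469.3$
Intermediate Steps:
$j = -44$ ($j = -6 + \left(-53 + 15\right) = -6 - 38 = -44$)
$C{\left(v \right)} = -44 + v$ ($C{\left(v \right)} = v - 44 = -44 + v$)
$\frac{G}{-15667} - \frac{42582}{C{\left(15 \right)}} = - \frac{15096}{-15667} - \frac{42582}{-44 + 15} = \left(-15096\right) \left(- \frac{1}{15667}\right) - \frac{42582}{-29} = \frac{15096}{15667} - - \frac{42582}{29} = \frac{15096}{15667} + \frac{42582}{29} = \frac{667569978}{454343}$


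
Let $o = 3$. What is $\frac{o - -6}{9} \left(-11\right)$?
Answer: $-11$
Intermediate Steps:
$\frac{o - -6}{9} \left(-11\right) = \frac{3 - -6}{9} \left(-11\right) = \frac{3 + 6}{9} \left(-11\right) = \frac{1}{9} \cdot 9 \left(-11\right) = 1 \left(-11\right) = -11$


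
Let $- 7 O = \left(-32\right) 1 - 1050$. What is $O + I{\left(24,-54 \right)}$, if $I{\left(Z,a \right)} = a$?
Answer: $\frac{704}{7} \approx 100.57$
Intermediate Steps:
$O = \frac{1082}{7}$ ($O = - \frac{\left(-32\right) 1 - 1050}{7} = - \frac{-32 - 1050}{7} = \left(- \frac{1}{7}\right) \left(-1082\right) = \frac{1082}{7} \approx 154.57$)
$O + I{\left(24,-54 \right)} = \frac{1082}{7} - 54 = \frac{704}{7}$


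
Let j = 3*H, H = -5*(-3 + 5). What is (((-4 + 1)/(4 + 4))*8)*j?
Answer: 90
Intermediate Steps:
H = -10 (H = -5*2 = -10)
j = -30 (j = 3*(-10) = -30)
(((-4 + 1)/(4 + 4))*8)*j = (((-4 + 1)/(4 + 4))*8)*(-30) = (-3/8*8)*(-30) = (-3*⅛*8)*(-30) = -3/8*8*(-30) = -3*(-30) = 90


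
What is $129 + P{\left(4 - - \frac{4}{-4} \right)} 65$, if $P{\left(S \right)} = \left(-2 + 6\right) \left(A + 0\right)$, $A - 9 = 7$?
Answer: $4289$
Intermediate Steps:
$A = 16$ ($A = 9 + 7 = 16$)
$P{\left(S \right)} = 64$ ($P{\left(S \right)} = \left(-2 + 6\right) \left(16 + 0\right) = 4 \cdot 16 = 64$)
$129 + P{\left(4 - - \frac{4}{-4} \right)} 65 = 129 + 64 \cdot 65 = 129 + 4160 = 4289$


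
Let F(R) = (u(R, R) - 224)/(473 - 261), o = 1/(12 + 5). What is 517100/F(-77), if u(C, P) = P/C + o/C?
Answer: -35874846700/72977 ≈ -4.9159e+5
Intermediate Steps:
o = 1/17 ≈ 0.058824
u(C, P) = 1/(17*C) + P/C (u(C, P) = P/C + 1/(17*C) = 1/(17*C) + P/C)
F(R) = -56/53 + (1/17 + R)/(212*R) (F(R) = ((1/17 + R)/R - 224)/(473 - 261) = (-224 + (1/17 + R)/R)/212 = (-224 + (1/17 + R)/R)*(1/212) = -56/53 + (1/17 + R)/(212*R))
517100/F(-77) = 517100/(((1/3604)*(1 - 3791*(-77))/(-77))) = 517100/(((1/3604)*(-1/77)*(1 + 291907))) = 517100/(((1/3604)*(-1/77)*291908)) = 517100/(-72977/69377) = 517100*(-69377/72977) = -35874846700/72977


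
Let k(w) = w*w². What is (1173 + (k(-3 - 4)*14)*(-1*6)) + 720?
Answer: 30705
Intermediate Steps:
k(w) = w³
(1173 + (k(-3 - 4)*14)*(-1*6)) + 720 = (1173 + ((-3 - 4)³*14)*(-1*6)) + 720 = (1173 + ((-7)³*14)*(-6)) + 720 = (1173 - 343*14*(-6)) + 720 = (1173 - 4802*(-6)) + 720 = (1173 + 28812) + 720 = 29985 + 720 = 30705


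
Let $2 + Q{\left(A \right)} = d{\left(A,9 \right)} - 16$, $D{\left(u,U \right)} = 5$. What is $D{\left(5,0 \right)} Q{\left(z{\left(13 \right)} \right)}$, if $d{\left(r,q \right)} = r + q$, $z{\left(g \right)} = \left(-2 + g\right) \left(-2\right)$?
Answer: $-155$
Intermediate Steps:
$z{\left(g \right)} = 4 - 2 g$
$d{\left(r,q \right)} = q + r$
$Q{\left(A \right)} = -9 + A$ ($Q{\left(A \right)} = -2 + \left(\left(9 + A\right) - 16\right) = -2 + \left(-7 + A\right) = -9 + A$)
$D{\left(5,0 \right)} Q{\left(z{\left(13 \right)} \right)} = 5 \left(-9 + \left(4 - 26\right)\right) = 5 \left(-9 - 22\right) = 5 \left(-31\right) = -155$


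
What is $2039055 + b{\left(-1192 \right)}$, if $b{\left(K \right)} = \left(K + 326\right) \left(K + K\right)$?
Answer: $4103599$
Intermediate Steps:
$b{\left(K \right)} = 2 K \left(326 + K\right)$ ($b{\left(K \right)} = \left(326 + K\right) 2 K = 2 K \left(326 + K\right)$)
$2039055 + b{\left(-1192 \right)} = 2039055 + 2 \left(-1192\right) \left(326 - 1192\right) = 2039055 + 2 \left(-1192\right) \left(-866\right) = 2039055 + 2064544 = 4103599$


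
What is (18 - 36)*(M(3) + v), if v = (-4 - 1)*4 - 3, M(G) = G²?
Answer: 252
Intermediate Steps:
v = -23 (v = -5*4 - 3 = -20 - 3 = -23)
(18 - 36)*(M(3) + v) = (18 - 36)*(3² - 23) = -18*(9 - 23) = -18*(-14) = 252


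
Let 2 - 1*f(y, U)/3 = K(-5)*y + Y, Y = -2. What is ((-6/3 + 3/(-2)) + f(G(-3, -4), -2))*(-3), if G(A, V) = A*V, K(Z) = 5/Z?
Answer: -267/2 ≈ -133.50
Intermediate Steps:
f(y, U) = 12 + 3*y (f(y, U) = 6 - 3*((5/(-5))*y - 2) = 6 - 3*((5*(-⅕))*y - 2) = 6 - 3*(-y - 2) = 6 - 3*(-2 - y) = 6 + (6 + 3*y) = 12 + 3*y)
((-6/3 + 3/(-2)) + f(G(-3, -4), -2))*(-3) = ((-6/3 + 3/(-2)) + (12 + 3*(-3*(-4))))*(-3) = ((-6*⅓ + 3*(-½)) + (12 + 3*12))*(-3) = ((-2 - 3/2) + (12 + 36))*(-3) = (-7/2 + 48)*(-3) = (89/2)*(-3) = -267/2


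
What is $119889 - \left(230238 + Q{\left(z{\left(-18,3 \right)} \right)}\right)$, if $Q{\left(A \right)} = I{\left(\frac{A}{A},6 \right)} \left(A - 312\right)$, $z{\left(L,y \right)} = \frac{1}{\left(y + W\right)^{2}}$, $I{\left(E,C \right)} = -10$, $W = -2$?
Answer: $-113459$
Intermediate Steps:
$z{\left(L,y \right)} = \frac{1}{\left(-2 + y\right)^{2}}$ ($z{\left(L,y \right)} = \frac{1}{\left(y - 2\right)^{2}} = \frac{1}{\left(-2 + y\right)^{2}}$)
$Q{\left(A \right)} = 3120 - 10 A$ ($Q{\left(A \right)} = - 10 \left(A - 312\right) = - 10 \left(-312 + A\right) = 3120 - 10 A$)
$119889 - \left(230238 + Q{\left(z{\left(-18,3 \right)} \right)}\right) = 119889 - \left(230238 + \left(3120 - \frac{10}{\left(-2 + 3\right)^{2}}\right)\right) = 119889 - \left(230238 + \left(3120 - 10 \cdot 1^{-2}\right)\right) = 119889 - \left(230238 + \left(3120 - 10\right)\right) = 119889 - \left(230238 + 3110\right) = 119889 - 233348 = -113459$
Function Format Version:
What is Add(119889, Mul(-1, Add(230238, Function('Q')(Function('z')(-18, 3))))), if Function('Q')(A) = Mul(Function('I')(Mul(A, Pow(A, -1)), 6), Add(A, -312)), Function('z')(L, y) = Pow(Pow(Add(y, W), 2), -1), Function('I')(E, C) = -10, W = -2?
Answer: -113459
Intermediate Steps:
Function('z')(L, y) = Pow(Add(-2, y), -2) (Function('z')(L, y) = Pow(Pow(Add(y, -2), 2), -1) = Pow(Pow(Add(-2, y), 2), -1) = Pow(Add(-2, y), -2))
Function('Q')(A) = Add(3120, Mul(-10, A)) (Function('Q')(A) = Mul(-10, Add(A, -312)) = Mul(-10, Add(-312, A)) = Add(3120, Mul(-10, A)))
Add(119889, Mul(-1, Add(230238, Function('Q')(Function('z')(-18, 3))))) = Add(119889, Mul(-1, Add(230238, Add(3120, Mul(-10, Pow(Add(-2, 3), -2)))))) = Add(119889, Mul(-1, Add(230238, Add(3120, Mul(-10, Pow(1, -2)))))) = Add(119889, Mul(-1, Add(230238, Add(3120, Mul(-10, 1))))) = Add(119889, Mul(-1, Add(230238, Add(3120, -10)))) = Add(119889, Mul(-1, Add(230238, 3110))) = Add(119889, Mul(-1, 233348)) = Add(119889, -233348) = -113459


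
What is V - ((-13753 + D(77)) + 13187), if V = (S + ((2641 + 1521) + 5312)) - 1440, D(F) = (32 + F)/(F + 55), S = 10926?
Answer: 2577323/132 ≈ 19525.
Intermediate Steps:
D(F) = (32 + F)/(55 + F)
V = 18960 (V = (10926 + ((2641 + 1521) + 5312)) - 1440 = (10926 + (4162 + 5312)) - 1440 = (10926 + 9474) - 1440 = 20400 - 1440 = 18960)
V - ((-13753 + D(77)) + 13187) = 18960 - ((-13753 + (32 + 77)/(55 + 77)) + 13187) = 18960 - ((-13753 + 109/132) + 13187) = 18960 - (-1815287/132 + 13187) = 18960 - 1*(-74603/132) = 18960 + 74603/132 = 2577323/132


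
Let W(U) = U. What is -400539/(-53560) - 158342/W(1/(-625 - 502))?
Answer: 9557859205579/53560 ≈ 1.7845e+8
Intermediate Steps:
-400539/(-53560) - 158342/W(1/(-625 - 502)) = -400539/(-53560) - 158342/(1/(-625 - 502)) = -400539*(-1/53560) - 158342/(1/(-1127)) = 400539/53560 - 158342/(-1/1127) = 400539/53560 - 158342*(-1127) = 400539/53560 + 178451434 = 9557859205579/53560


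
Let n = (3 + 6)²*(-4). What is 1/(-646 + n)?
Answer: -1/970 ≈ -0.0010309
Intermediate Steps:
n = -324 (n = 9²*(-4) = 81*(-4) = -324)
1/(-646 + n) = 1/(-646 - 324) = 1/(-970) = -1/970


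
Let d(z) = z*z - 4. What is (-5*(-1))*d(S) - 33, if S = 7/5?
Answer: -216/5 ≈ -43.200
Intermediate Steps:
S = 7/5 (S = 7*(⅕) = 7/5 ≈ 1.4000)
d(z) = -4 + z² (d(z) = z² - 4 = -4 + z²)
(-5*(-1))*d(S) - 33 = (-5*(-1))*(-4 + (7/5)²) - 33 = 5*(-4 + 49/25) - 33 = 5*(-51/25) - 33 = -51/5 - 33 = -216/5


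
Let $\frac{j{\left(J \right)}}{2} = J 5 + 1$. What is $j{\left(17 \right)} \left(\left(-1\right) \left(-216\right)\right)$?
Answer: $37152$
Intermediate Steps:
$j{\left(J \right)} = 2 + 10 J$ ($j{\left(J \right)} = 2 \left(J 5 + 1\right) = 2 \left(5 J + 1\right) = 2 \left(1 + 5 J\right) = 2 + 10 J$)
$j{\left(17 \right)} \left(\left(-1\right) \left(-216\right)\right) = \left(2 + 10 \cdot 17\right) \left(\left(-1\right) \left(-216\right)\right) = \left(2 + 170\right) 216 = 172 \cdot 216 = 37152$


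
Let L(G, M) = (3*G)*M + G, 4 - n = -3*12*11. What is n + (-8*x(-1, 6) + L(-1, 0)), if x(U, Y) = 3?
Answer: 375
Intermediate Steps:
n = 400 (n = 4 - (-3*12)*11 = 4 - (-36)*11 = 4 - 1*(-396) = 4 + 396 = 400)
L(G, M) = G + 3*G*M (L(G, M) = 3*G*M + G = G + 3*G*M)
n + (-8*x(-1, 6) + L(-1, 0)) = 400 + (-8*3 - (1 + 3*0)) = 400 + (-24 - (1 + 0)) = 400 + (-24 - 1*1) = 400 + (-24 - 1) = 400 - 25 = 375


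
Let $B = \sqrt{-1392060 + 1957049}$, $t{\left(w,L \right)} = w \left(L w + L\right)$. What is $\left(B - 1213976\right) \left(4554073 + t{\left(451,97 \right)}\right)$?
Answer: $-29533264572792 + 24327717 \sqrt{564989} \approx -2.9515 \cdot 10^{13}$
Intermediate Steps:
$t{\left(w,L \right)} = w \left(L + L w\right)$
$B = \sqrt{564989} \approx 751.66$
$\left(B - 1213976\right) \left(4554073 + t{\left(451,97 \right)}\right) = \left(\sqrt{564989} - 1213976\right) \left(4554073 + 97 \cdot 451 \left(1 + 451\right)\right) = \left(-1213976 + \sqrt{564989}\right) \left(4554073 + 97 \cdot 451 \cdot 452\right) = \left(-1213976 + \sqrt{564989}\right) \left(4554073 + 19773644\right) = \left(-1213976 + \sqrt{564989}\right) 24327717 = -29533264572792 + 24327717 \sqrt{564989}$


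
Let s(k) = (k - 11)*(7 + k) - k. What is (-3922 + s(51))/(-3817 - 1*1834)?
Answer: 1653/5651 ≈ 0.29251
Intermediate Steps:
s(k) = -k + (-11 + k)*(7 + k) (s(k) = (-11 + k)*(7 + k) - k = -k + (-11 + k)*(7 + k))
(-3922 + s(51))/(-3817 - 1*1834) = (-3922 + (-77 + 51² - 5*51))/(-3817 - 1*1834) = (-3922 + (-77 + 2601 - 255))/(-3817 - 1834) = (-3922 + 2269)/(-5651) = -1653*(-1/5651) = 1653/5651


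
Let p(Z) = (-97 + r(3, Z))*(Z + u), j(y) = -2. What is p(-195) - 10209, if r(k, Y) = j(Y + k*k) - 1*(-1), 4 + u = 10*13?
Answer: -3447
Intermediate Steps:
u = 126 (u = -4 + 10*13 = -4 + 130 = 126)
r(k, Y) = -1 (r(k, Y) = -2 - 1*(-1) = -2 + 1 = -1)
p(Z) = -12348 - 98*Z (p(Z) = (-97 - 1)*(Z + 126) = -98*(126 + Z) = -12348 - 98*Z)
p(-195) - 10209 = (-12348 - 98*(-195)) - 10209 = (-12348 + 19110) - 10209 = 6762 - 10209 = -3447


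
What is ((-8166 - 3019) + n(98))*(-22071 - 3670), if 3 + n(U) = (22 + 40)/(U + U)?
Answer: 28222252213/98 ≈ 2.8798e+8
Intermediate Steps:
n(U) = -3 + 31/U (n(U) = -3 + (22 + 40)/(U + U) = -3 + 62/((2*U)) = -3 + 62*(1/(2*U)) = -3 + 31/U)
((-8166 - 3019) + n(98))*(-22071 - 3670) = ((-8166 - 3019) + (-3 + 31/98))*(-22071 - 3670) = (-11185 + (-3 + 31*(1/98)))*(-25741) = (-11185 + (-3 + 31/98))*(-25741) = (-11185 - 263/98)*(-25741) = -1096393/98*(-25741) = 28222252213/98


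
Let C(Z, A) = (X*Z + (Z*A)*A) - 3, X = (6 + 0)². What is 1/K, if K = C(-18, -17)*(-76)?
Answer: 1/444828 ≈ 2.2481e-6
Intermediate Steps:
X = 36 (X = 6² = 36)
C(Z, A) = -3 + 36*Z + Z*A² (C(Z, A) = (36*Z + (Z*A)*A) - 3 = (36*Z + (A*Z)*A) - 3 = (36*Z + Z*A²) - 3 = -3 + 36*Z + Z*A²)
K = 444828 (K = (-3 + 36*(-18) - 18*(-17)²)*(-76) = (-3 - 648 - 18*289)*(-76) = (-3 - 648 - 5202)*(-76) = -5853*(-76) = 444828)
1/K = 1/444828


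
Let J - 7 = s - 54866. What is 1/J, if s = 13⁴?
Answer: -1/26298 ≈ -3.8026e-5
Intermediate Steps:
s = 28561
J = -26298 (J = 7 + (28561 - 54866) = 7 - 26305 = -26298)
1/J = 1/(-26298) = -1/26298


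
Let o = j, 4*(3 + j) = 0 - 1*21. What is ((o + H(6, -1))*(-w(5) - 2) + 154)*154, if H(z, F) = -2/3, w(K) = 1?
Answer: 55671/2 ≈ 27836.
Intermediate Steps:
j = -33/4 (j = -3 + (0 - 1*21)/4 = -3 + (0 - 21)/4 = -3 + (¼)*(-21) = -3 - 21/4 = -33/4 ≈ -8.2500)
o = -33/4 ≈ -8.2500
H(z, F) = -⅔ (H(z, F) = -2*⅓ = -⅔)
((o + H(6, -1))*(-w(5) - 2) + 154)*154 = ((-33/4 - ⅔)*(-1*1 - 2) + 154)*154 = (-107*(-1 - 2)/12 + 154)*154 = (-107/12*(-3) + 154)*154 = (107/4 + 154)*154 = (723/4)*154 = 55671/2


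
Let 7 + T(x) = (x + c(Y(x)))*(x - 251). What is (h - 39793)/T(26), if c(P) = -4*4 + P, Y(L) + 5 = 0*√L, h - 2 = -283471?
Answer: 161631/566 ≈ 285.57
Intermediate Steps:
h = -283469 (h = 2 - 283471 = -283469)
Y(L) = -5 (Y(L) = -5 + 0*√L = -5 + 0 = -5)
c(P) = -16 + P
T(x) = -7 + (-251 + x)*(-21 + x) (T(x) = -7 + (x + (-16 - 5))*(x - 251) = -7 + (x - 21)*(-251 + x) = -7 + (-21 + x)*(-251 + x) = -7 + (-251 + x)*(-21 + x))
(h - 39793)/T(26) = (-283469 - 39793)/(5264 + 26² - 272*26) = -323262/(5264 + 676 - 7072) = -323262/(-1132) = -323262*(-1/1132) = 161631/566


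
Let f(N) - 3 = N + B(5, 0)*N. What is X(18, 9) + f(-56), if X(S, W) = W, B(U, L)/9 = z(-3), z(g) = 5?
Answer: -2564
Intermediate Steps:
B(U, L) = 45 (B(U, L) = 9*5 = 45)
f(N) = 3 + 46*N (f(N) = 3 + (N + 45*N) = 3 + 46*N)
X(18, 9) + f(-56) = 9 + (3 + 46*(-56)) = 9 + (3 - 2576) = 9 - 2573 = -2564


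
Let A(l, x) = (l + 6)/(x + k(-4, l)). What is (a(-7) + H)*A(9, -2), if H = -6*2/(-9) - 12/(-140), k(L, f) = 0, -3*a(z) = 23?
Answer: 328/7 ≈ 46.857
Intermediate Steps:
a(z) = -23/3 (a(z) = -⅓*23 = -23/3)
A(l, x) = (6 + l)/x (A(l, x) = (l + 6)/(x + 0) = (6 + l)/x)
H = 149/105 (H = -12*(-⅑) - 12*(-1/140) = 4/3 + 3/35 = 149/105 ≈ 1.4190)
(a(-7) + H)*A(9, -2) = (-23/3 + 149/105)*((6 + 9)/(-2)) = -(-328)*15/105 = -656/105*(-15/2) = 328/7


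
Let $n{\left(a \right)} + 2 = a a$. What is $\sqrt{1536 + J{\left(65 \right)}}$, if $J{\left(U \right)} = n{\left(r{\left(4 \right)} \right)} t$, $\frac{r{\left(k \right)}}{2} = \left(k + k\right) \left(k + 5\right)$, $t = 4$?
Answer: $2 \sqrt{21118} \approx 290.64$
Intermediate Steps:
$r{\left(k \right)} = 4 k \left(5 + k\right)$ ($r{\left(k \right)} = 2 \left(k + k\right) \left(k + 5\right) = 2 \cdot 2 k \left(5 + k\right) = 4 k \left(5 + k\right)$)
$n{\left(a \right)} = -2 + a^{2}$ ($n{\left(a \right)} = -2 + a a = -2 + a^{2}$)
$J{\left(U \right)} = 82936$ ($J{\left(U \right)} = \left(-2 + \left(4 \cdot 4 \left(5 + 4\right)\right)^{2}\right) 4 = \left(-2 + \left(4 \cdot 4 \cdot 9\right)^{2}\right) 4 = \left(-2 + 144^{2}\right) 4 = \left(-2 + 20736\right) 4 = 20734 \cdot 4 = 82936$)
$\sqrt{1536 + J{\left(65 \right)}} = \sqrt{1536 + 82936} = \sqrt{84472} = 2 \sqrt{21118}$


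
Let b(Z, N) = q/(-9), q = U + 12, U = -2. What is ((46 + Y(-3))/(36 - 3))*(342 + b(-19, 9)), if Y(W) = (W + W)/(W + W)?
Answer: 144196/297 ≈ 485.51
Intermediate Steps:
Y(W) = 1 (Y(W) = (2*W)/((2*W)) = (2*W)*(1/(2*W)) = 1)
q = 10 (q = -2 + 12 = 10)
b(Z, N) = -10/9 (b(Z, N) = 10/(-9) = 10*(-⅑) = -10/9)
((46 + Y(-3))/(36 - 3))*(342 + b(-19, 9)) = ((46 + 1)/(36 - 3))*(342 - 10/9) = (47/33)*(3068/9) = 144196/297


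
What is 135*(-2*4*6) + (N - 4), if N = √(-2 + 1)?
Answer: -6484 + I ≈ -6484.0 + 1.0*I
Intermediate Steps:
N = I (N = √(-1) = I ≈ 1.0*I)
135*(-2*4*6) + (N - 4) = 135*(-2*4*6) + (I - 4) = 135*(-8*6) + (I - 1*4) = 135*(-48) + (I - 4) = -6480 + (-4 + I) = -6484 + I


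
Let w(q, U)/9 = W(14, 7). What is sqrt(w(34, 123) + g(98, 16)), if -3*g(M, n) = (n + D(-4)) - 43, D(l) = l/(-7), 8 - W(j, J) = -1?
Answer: sqrt(39606)/21 ≈ 9.4768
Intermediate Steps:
W(j, J) = 9 (W(j, J) = 8 - 1*(-1) = 8 + 1 = 9)
w(q, U) = 81 (w(q, U) = 9*9 = 81)
D(l) = -l/7 (D(l) = l*(-1/7) = -l/7)
g(M, n) = 99/7 - n/3 (g(M, n) = -((n - 1/7*(-4)) - 43)/3 = -((n + 4/7) - 43)/3 = -((4/7 + n) - 43)/3 = -(-297/7 + n)/3 = 99/7 - n/3)
sqrt(w(34, 123) + g(98, 16)) = sqrt(81 + (99/7 - 1/3*16)) = sqrt(81 + (99/7 - 16/3)) = sqrt(81 + 185/21) = sqrt(1886/21) = sqrt(39606)/21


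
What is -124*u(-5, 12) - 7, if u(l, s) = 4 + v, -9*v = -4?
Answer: -5023/9 ≈ -558.11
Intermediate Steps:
v = 4/9 (v = -⅑*(-4) = 4/9 ≈ 0.44444)
u(l, s) = 40/9 (u(l, s) = 4 + 4/9 = 40/9)
-124*u(-5, 12) - 7 = -124*40/9 - 7 = -4960/9 - 7 = -5023/9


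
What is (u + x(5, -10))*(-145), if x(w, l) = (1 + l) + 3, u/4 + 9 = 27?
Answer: -9570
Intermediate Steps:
u = 72 (u = -36 + 4*27 = -36 + 108 = 72)
x(w, l) = 4 + l
(u + x(5, -10))*(-145) = (72 + (4 - 10))*(-145) = (72 - 6)*(-145) = 66*(-145) = -9570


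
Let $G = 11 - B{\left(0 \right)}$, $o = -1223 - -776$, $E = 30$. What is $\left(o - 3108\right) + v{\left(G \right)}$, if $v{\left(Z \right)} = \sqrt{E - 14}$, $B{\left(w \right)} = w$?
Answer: $-3551$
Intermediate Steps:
$o = -447$ ($o = -1223 + 776 = -447$)
$G = 11$ ($G = 11 - 0 = 11 + 0 = 11$)
$v{\left(Z \right)} = 4$ ($v{\left(Z \right)} = \sqrt{30 - 14} = \sqrt{16} = 4$)
$\left(o - 3108\right) + v{\left(G \right)} = \left(-447 - 3108\right) + 4 = -3555 + 4 = -3551$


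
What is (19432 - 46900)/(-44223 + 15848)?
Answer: 27468/28375 ≈ 0.96803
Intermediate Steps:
(19432 - 46900)/(-44223 + 15848) = -27468/(-28375) = -27468*(-1/28375) = 27468/28375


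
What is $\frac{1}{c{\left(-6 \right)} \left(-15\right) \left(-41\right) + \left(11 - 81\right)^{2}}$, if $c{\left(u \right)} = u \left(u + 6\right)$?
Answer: $\frac{1}{4900} \approx 0.00020408$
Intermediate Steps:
$c{\left(u \right)} = u \left(6 + u\right)$
$\frac{1}{c{\left(-6 \right)} \left(-15\right) \left(-41\right) + \left(11 - 81\right)^{2}} = \frac{1}{- 6 \left(6 - 6\right) \left(-15\right) \left(-41\right) + \left(11 - 81\right)^{2}} = \frac{1}{\left(-6\right) 0 \left(-15\right) \left(-41\right) + \left(-70\right)^{2}} = \frac{1}{0 \left(-15\right) \left(-41\right) + 4900} = \frac{1}{0 \left(-41\right) + 4900} = \frac{1}{0 + 4900} = \frac{1}{4900}$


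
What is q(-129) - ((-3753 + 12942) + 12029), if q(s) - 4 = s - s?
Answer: -21214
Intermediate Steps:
q(s) = 4 (q(s) = 4 + (s - s) = 4 + 0 = 4)
q(-129) - ((-3753 + 12942) + 12029) = 4 - ((-3753 + 12942) + 12029) = 4 - (9189 + 12029) = 4 - 1*21218 = 4 - 21218 = -21214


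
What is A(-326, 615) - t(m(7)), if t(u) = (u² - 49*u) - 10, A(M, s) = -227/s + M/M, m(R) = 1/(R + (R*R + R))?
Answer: 9282404/813645 ≈ 11.408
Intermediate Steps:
m(R) = 1/(R² + 2*R) (m(R) = 1/(R + (R² + R)) = 1/(R + (R + R²)) = 1/(R² + 2*R))
A(M, s) = 1 - 227/s (A(M, s) = -227/s + 1 = 1 - 227/s)
t(u) = -10 + u² - 49*u
A(-326, 615) - t(m(7)) = (-227 + 615)/615 - (-10 + (1/(7*(2 + 7)))² - 49/(7*(2 + 7))) = (1/615)*388 - (-10 + ((⅐)/9)² - 7/9) = 388/615 - (-10 + ((⅐)*(⅑))² - 7/9) = 388/615 - (-10 + (1/63)² - 49*1/63) = 388/615 - (-10 + 1/3969 - 7/9) = 388/615 - 1*(-42776/3969) = 388/615 + 42776/3969 = 9282404/813645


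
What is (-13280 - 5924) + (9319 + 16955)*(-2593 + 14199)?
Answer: 304916840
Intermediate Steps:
(-13280 - 5924) + (9319 + 16955)*(-2593 + 14199) = -19204 + 26274*11606 = -19204 + 304936044 = 304916840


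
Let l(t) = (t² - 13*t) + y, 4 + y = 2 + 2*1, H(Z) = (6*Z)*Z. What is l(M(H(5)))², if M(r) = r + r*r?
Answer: 262890053256802500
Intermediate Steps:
H(Z) = 6*Z²
y = 0 (y = -4 + (2 + 2*1) = -4 + (2 + 2) = -4 + 4 = 0)
M(r) = r + r²
l(t) = t² - 13*t (l(t) = (t² - 13*t) + 0 = t² - 13*t)
l(M(H(5)))² = (((6*5²)*(1 + 6*5²))*(-13 + (6*5²)*(1 + 6*5²)))² = (((6*25)*(1 + 6*25))*(-13 + (6*25)*(1 + 6*25)))² = ((150*(1 + 150))*(-13 + 150*(1 + 150)))² = ((150*151)*(-13 + 150*151))² = (22650*(-13 + 22650))² = (22650*22637)² = 512728050² = 262890053256802500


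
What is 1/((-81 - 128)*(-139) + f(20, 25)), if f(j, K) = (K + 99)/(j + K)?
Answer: 45/1307419 ≈ 3.4419e-5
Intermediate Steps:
f(j, K) = (99 + K)/(K + j)
1/((-81 - 128)*(-139) + f(20, 25)) = 1/((-81 - 128)*(-139) + (99 + 25)/(25 + 20)) = 1/(-209*(-139) + 124/45) = 1/(29051 + (1/45)*124) = 1/(29051 + 124/45) = 1/(1307419/45) = 45/1307419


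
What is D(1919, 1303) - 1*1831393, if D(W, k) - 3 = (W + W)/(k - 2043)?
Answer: -677616219/370 ≈ -1.8314e+6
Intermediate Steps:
D(W, k) = 3 + 2*W/(-2043 + k) (D(W, k) = 3 + (W + W)/(k - 2043) = 3 + (2*W)/(-2043 + k) = 3 + 2*W/(-2043 + k))
D(1919, 1303) - 1*1831393 = (-6129 + 2*1919 + 3*1303)/(-2043 + 1303) - 1*1831393 = (-6129 + 3838 + 3909)/(-740) - 1831393 = -1/740*1618 - 1831393 = -809/370 - 1831393 = -677616219/370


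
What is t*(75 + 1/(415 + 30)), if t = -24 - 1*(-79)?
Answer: 367136/89 ≈ 4125.1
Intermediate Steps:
t = 55 (t = -24 + 79 = 55)
t*(75 + 1/(415 + 30)) = 55*(75 + 1/(415 + 30)) = 55*(75 + 1/445) = 55*(33376/445) = 367136/89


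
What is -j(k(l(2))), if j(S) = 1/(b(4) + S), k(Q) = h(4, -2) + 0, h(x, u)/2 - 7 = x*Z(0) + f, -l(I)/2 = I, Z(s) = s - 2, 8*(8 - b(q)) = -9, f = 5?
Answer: -8/137 ≈ -0.058394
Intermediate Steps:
b(q) = 73/8 (b(q) = 8 - ⅛*(-9) = 8 + 9/8 = 73/8)
Z(s) = -2 + s
l(I) = -2*I
h(x, u) = 24 - 4*x (h(x, u) = 14 + 2*(x*(-2 + 0) + 5) = 14 + 2*(x*(-2) + 5) = 14 + 2*(-2*x + 5) = 14 + 2*(5 - 2*x) = 14 + (10 - 4*x) = 24 - 4*x)
k(Q) = 8 (k(Q) = (24 - 4*4) + 0 = (24 - 16) + 0 = 8 + 0 = 8)
j(S) = 1/(73/8 + S)
-j(k(l(2))) = -8/(73 + 8*8) = -8/(73 + 64) = -8/137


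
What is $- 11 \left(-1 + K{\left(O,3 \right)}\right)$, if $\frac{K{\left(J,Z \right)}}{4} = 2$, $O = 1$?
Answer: $-77$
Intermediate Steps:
$K{\left(J,Z \right)} = 8$ ($K{\left(J,Z \right)} = 4 \cdot 2 = 8$)
$- 11 \left(-1 + K{\left(O,3 \right)}\right) = - 11 \left(-1 + 8\right) = \left(-11\right) 7 = -77$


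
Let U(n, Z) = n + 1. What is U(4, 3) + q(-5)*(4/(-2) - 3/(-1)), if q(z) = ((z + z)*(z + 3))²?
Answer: 405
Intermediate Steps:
q(z) = 4*z²*(3 + z)² (q(z) = ((2*z)*(3 + z))² = (2*z*(3 + z))² = 4*z²*(3 + z)²)
U(n, Z) = 1 + n
U(4, 3) + q(-5)*(4/(-2) - 3/(-1)) = (1 + 4) + (4*(-5)²*(3 - 5)²)*(4/(-2) - 3/(-1)) = 5 + (4*25*(-2)²)*(4*(-½) - 3*(-1)) = 5 + (4*25*4)*(-2 + 3) = 5 + 400*1 = 5 + 400 = 405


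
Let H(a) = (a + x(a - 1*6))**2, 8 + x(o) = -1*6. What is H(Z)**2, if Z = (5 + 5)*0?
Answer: 38416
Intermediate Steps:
x(o) = -14 (x(o) = -8 - 1*6 = -8 - 6 = -14)
Z = 0 (Z = 10*0 = 0)
H(a) = (-14 + a)**2 (H(a) = (a - 14)**2 = (-14 + a)**2)
H(Z)**2 = ((-14 + 0)**2)**2 = ((-14)**2)**2 = 196**2 = 38416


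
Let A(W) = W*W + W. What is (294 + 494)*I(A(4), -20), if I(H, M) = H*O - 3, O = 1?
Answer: 13396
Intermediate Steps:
A(W) = W + W² (A(W) = W² + W = W + W²)
I(H, M) = -3 + H (I(H, M) = H*1 - 3 = H - 3 = -3 + H)
(294 + 494)*I(A(4), -20) = (294 + 494)*(-3 + 4*(1 + 4)) = 788*(-3 + 4*5) = 788*(-3 + 20) = 788*17 = 13396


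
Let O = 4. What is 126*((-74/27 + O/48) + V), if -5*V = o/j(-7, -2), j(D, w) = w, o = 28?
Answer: 539/30 ≈ 17.967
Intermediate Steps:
V = 14/5 (V = -28/(5*(-2)) = -28*(-1)/(5*2) = -1/5*(-14) = 14/5 ≈ 2.8000)
126*((-74/27 + O/48) + V) = 126*((-74/27 + 4/48) + 14/5) = 126*((-74*1/27 + 4*(1/48)) + 14/5) = 126*((-74/27 + 1/12) + 14/5) = 126*(-287/108 + 14/5) = 126*(77/540) = 539/30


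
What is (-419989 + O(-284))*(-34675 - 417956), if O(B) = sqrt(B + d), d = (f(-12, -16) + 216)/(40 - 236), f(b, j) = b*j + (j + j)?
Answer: 190100041059 - 452631*I*sqrt(14010)/7 ≈ 1.901e+11 - 7.6536e+6*I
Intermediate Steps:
f(b, j) = 2*j + b*j (f(b, j) = b*j + 2*j = 2*j + b*j)
d = -94/49 (d = (-16*(2 - 12) + 216)/(40 - 236) = (-16*(-10) + 216)/(-196) = (160 + 216)*(-1/196) = 376*(-1/196) = -94/49 ≈ -1.9184)
O(B) = sqrt(-94/49 + B) (O(B) = sqrt(B - 94/49) = sqrt(-94/49 + B))
(-419989 + O(-284))*(-34675 - 417956) = (-419989 + sqrt(-94 + 49*(-284))/7)*(-34675 - 417956) = (-419989 + sqrt(-94 - 13916)/7)*(-452631) = (-419989 + sqrt(-14010)/7)*(-452631) = (-419989 + (I*sqrt(14010))/7)*(-452631) = (-419989 + I*sqrt(14010)/7)*(-452631) = 190100041059 - 452631*I*sqrt(14010)/7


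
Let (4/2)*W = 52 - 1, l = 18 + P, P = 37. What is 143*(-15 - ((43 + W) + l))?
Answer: -39611/2 ≈ -19806.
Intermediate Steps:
l = 55 (l = 18 + 37 = 55)
W = 51/2 (W = (52 - 1)/2 = (½)*51 = 51/2 ≈ 25.500)
143*(-15 - ((43 + W) + l)) = 143*(-15 - ((43 + 51/2) + 55)) = 143*(-15 - (137/2 + 55)) = 143*(-15 - 1*247/2) = 143*(-15 - 247/2) = 143*(-277/2) = -39611/2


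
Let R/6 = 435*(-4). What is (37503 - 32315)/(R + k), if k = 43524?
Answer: 1297/8271 ≈ 0.15681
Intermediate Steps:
R = -10440 (R = 6*(435*(-4)) = 6*(-1740) = -10440)
(37503 - 32315)/(R + k) = (37503 - 32315)/(-10440 + 43524) = 5188/33084 = 5188*(1/33084) = 1297/8271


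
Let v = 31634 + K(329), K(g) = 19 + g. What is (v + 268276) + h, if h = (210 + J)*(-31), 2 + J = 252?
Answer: 285998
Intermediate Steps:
J = 250 (J = -2 + 252 = 250)
v = 31982 (v = 31634 + (19 + 329) = 31634 + 348 = 31982)
h = -14260 (h = (210 + 250)*(-31) = 460*(-31) = -14260)
(v + 268276) + h = (31982 + 268276) - 14260 = 300258 - 14260 = 285998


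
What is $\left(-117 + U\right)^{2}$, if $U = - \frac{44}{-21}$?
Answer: $\frac{5822569}{441} \approx 13203.0$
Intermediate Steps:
$U = \frac{44}{21}$ ($U = \left(-44\right) \left(- \frac{1}{21}\right) = \frac{44}{21} \approx 2.0952$)
$\left(-117 + U\right)^{2} = \left(-117 + \frac{44}{21}\right)^{2} = \left(- \frac{2413}{21}\right)^{2} = \frac{5822569}{441}$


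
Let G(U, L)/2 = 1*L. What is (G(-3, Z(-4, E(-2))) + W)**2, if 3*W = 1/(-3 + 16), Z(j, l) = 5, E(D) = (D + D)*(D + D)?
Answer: 152881/1521 ≈ 100.51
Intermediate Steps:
E(D) = 4*D**2 (E(D) = (2*D)*(2*D) = 4*D**2)
G(U, L) = 2*L (G(U, L) = 2*(1*L) = 2*L)
W = 1/39 (W = 1/(3*(-3 + 16)) = (1/3)/13 = (1/3)*(1/13) = 1/39 ≈ 0.025641)
(G(-3, Z(-4, E(-2))) + W)**2 = (2*5 + 1/39)**2 = (10 + 1/39)**2 = (391/39)**2 = 152881/1521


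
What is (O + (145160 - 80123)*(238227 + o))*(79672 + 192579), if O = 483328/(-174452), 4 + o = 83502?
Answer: 248445282451423893143/43613 ≈ 5.6966e+15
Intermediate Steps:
o = 83498 (o = -4 + 83502 = 83498)
O = -120832/43613 (O = 483328*(-1/174452) = -120832/43613 ≈ -2.7705)
(O + (145160 - 80123)*(238227 + o))*(79672 + 192579) = (-120832/43613 + (145160 - 80123)*(238227 + 83498))*(79672 + 192579) = (-120832/43613 + 65037*321725)*272251 = (-120832/43613 + 20924028825)*272251 = (912559669023893/43613)*272251 = 248445282451423893143/43613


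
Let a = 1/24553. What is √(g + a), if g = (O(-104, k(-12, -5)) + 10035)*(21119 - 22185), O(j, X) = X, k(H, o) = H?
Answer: I*√6441159635532509/24553 ≈ 3268.7*I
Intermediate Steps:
a = 1/24553 ≈ 4.0728e-5
g = -10684518 (g = (-12 + 10035)*(21119 - 22185) = 10023*(-1066) = -10684518)
√(g + a) = √(-10684518 + 1/24553) = √(-262336970453/24553) = I*√6441159635532509/24553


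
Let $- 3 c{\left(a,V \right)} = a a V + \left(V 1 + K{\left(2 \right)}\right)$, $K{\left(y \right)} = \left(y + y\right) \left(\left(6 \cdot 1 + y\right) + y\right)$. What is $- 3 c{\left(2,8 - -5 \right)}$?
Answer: $105$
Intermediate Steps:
$K{\left(y \right)} = 2 y \left(6 + 2 y\right)$ ($K{\left(y \right)} = 2 y \left(\left(6 + y\right) + y\right) = 2 y \left(6 + 2 y\right)$)
$c{\left(a,V \right)} = - \frac{40}{3} - \frac{V}{3} - \frac{V a^{2}}{3}$ ($c{\left(a,V \right)} = - \frac{a a V + \left(V 1 + 4 \cdot 2 \left(3 + 2\right)\right)}{3} = - \frac{a^{2} V + \left(V + 4 \cdot 2 \cdot 5\right)}{3} = - \frac{V a^{2} + \left(V + 40\right)}{3} = - \frac{V a^{2} + \left(40 + V\right)}{3} = - \frac{40 + V + V a^{2}}{3} = - \frac{40}{3} - \frac{V}{3} - \frac{V a^{2}}{3}$)
$- 3 c{\left(2,8 - -5 \right)} = - 3 \left(- \frac{40}{3} - \frac{8 - -5}{3} - \frac{\left(8 - -5\right) 2^{2}}{3}\right) = - 3 \left(- \frac{40}{3} - \frac{8 + 5}{3} - \frac{1}{3} \left(8 + 5\right) 4\right) = - 3 \left(- \frac{40}{3} - \frac{13}{3} - \frac{13}{3} \cdot 4\right) = - 3 \left(- \frac{40}{3} - \frac{13}{3} - \frac{52}{3}\right) = \left(-3\right) \left(-35\right) = 105$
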